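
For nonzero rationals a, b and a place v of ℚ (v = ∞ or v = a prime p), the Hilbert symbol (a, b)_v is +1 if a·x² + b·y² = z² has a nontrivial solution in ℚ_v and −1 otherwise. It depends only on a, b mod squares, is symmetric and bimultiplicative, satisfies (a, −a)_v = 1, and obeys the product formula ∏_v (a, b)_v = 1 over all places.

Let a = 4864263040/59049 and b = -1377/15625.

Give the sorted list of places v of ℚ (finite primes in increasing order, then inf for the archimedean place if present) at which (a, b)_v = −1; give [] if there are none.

(a, b) ≡ (910, -17) mod (ℚ^×)²; places V = {2, 3, 5, 7, 13, 17, ∞}.
(a,b)_3: α=-10, u≡1; β=4, v≡1 (mod 3); (1|3)=+1, (1|3)=+1; sign (−1)^0·+1^4·+1^-10 = +1.
(a,b)_7: α=1, u≡4; β=0, v≡2 (mod 7); (4|7)=+1, (2|7)=+1; sign (−1)^0·+1^0·+1^1 = +1.
(a,b)_5: α=1, u≡2; β=-6, v≡3 (mod 5); (2|5)=-1, (3|5)=-1; sign (−1)^0·-1^-6·-1^1 = -1.
(a,b)_13: α=1, u≡11; β=0, v≡12 (mod 13); (11|13)=-1, (12|13)=+1; sign (−1)^0·-1^0·+1^1 = +1.
(a,b)_17: α=4, u≡4; β=1, v≡2 (mod 17); (4|17)=+1, (2|17)=+1; sign (−1)^0·+1^1·+1^4 = +1.
(a,b)_2: α=7, β=0; u≡7, v≡7 (mod 8); ε(u)ε(v)=1·1, αω(v)=7·0, βω(u)=0·0; sum ≡ 1  ⇒  -1.
(a,b)_∞: sgn(910)=+, sgn(-17)=−, so +1.
|Ram(910, -17)| = 2, even; anisotropic at {2, 5}.

[2, 5]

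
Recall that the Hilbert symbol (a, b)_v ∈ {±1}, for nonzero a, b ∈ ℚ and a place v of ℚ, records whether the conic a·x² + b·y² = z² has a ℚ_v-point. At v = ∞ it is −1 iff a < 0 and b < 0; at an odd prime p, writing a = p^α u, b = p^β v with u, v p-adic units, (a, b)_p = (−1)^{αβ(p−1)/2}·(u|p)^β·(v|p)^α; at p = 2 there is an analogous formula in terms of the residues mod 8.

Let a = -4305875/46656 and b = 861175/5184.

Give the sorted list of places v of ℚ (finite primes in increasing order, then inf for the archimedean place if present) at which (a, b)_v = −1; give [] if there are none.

[5, 37]

Mod squares: a ≡ -3515, b ≡ 703. Check v ∈ {∞, 2, 3, 5, 7, 19, 37}.
v=37: a=37^1·(≡10), b=37^1·(≡19) mod 37; (10|37)=+1, (19|37)=-1; (−1)^{1·1·18}·(+1)^1·(-1)^1 = -1.
v=7: a=7^2·(≡3), b=7^2·(≡3) mod 7; (3|7)=-1, (3|7)=-1; (−1)^{2·2·3}·(-1)^2·(-1)^2 = +1.
v=∞: -3515 < 0 and 703 > 0  ⇒  (a,b)_∞ = +1.
v=2: v_2(a)=-6, v_2(b)=-6; units ≡ 5, 7 (mod 8); ε·ε+αω+βω = 0·1+-6·0+-6·1 ≡ 0  ⇒  (a,b)_2 = +1.
v=19: a=19^1·(≡11), b=19^1·(≡3) mod 19; (11|19)=+1, (3|19)=-1; (−1)^{1·1·9}·(+1)^1·(-1)^1 = +1.
v=3: a=3^-6·(≡1), b=3^-4·(≡1) mod 3; (1|3)=+1, (1|3)=+1; (−1)^{-6·-4·1}·(+1)^-4·(+1)^-6 = +1.
v=5: a=5^3·(≡3), b=5^2·(≡3) mod 5; (3|5)=-1, (3|5)=-1; (−1)^{3·2·2}·(-1)^2·(-1)^3 = -1.
(-3515, 703 / ℚ) ramifies at {5, 37}: a division algebra.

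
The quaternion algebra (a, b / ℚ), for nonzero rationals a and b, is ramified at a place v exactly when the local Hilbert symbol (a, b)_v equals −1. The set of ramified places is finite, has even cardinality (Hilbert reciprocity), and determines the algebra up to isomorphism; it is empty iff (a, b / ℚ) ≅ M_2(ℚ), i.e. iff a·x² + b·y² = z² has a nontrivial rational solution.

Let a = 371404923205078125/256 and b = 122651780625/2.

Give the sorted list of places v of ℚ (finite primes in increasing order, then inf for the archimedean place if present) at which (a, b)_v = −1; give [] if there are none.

[2, 5, 17, 19]

(a, b) ≡ (2805, 418) mod (ℚ^×)²; places V = {2, 3, 5, 11, 17, 19, ∞}.
(a,b)_3: α=3, u≡2; β=2, v≡1 (mod 3); (2|3)=-1, (1|3)=+1; sign (−1)^0·-1^2·+1^3 = +1.
(a,b)_∞: sgn(2805)=+, sgn(418)=+, so +1.
(a,b)_5: α=9, u≡1; β=4, v≡2 (mod 5); (1|5)=+1, (2|5)=-1; sign (−1)^0·+1^4·-1^9 = -1.
(a,b)_17: α=3, u≡6; β=2, v≡14 (mod 17); (6|17)=-1, (14|17)=-1; sign (−1)^0·-1^2·-1^3 = -1.
(a,b)_2: α=-8, β=-1; u≡5, v≡1 (mod 8); ε(u)ε(v)=0·0, αω(v)=-8·0, βω(u)=-1·1; sum ≡ 1  ⇒  -1.
(a,b)_11: α=1, u≡2; β=1, v≡3 (mod 11); (2|11)=-1, (3|11)=+1; sign (−1)^1·-1^1·+1^1 = +1.
(a,b)_19: α=4, u≡2; β=3, v≡3 (mod 19); (2|19)=-1, (3|19)=-1; sign (−1)^0·-1^3·-1^4 = -1.
|Ram(2805, 418)| = 4, even; anisotropic at {2, 5, 17, 19}.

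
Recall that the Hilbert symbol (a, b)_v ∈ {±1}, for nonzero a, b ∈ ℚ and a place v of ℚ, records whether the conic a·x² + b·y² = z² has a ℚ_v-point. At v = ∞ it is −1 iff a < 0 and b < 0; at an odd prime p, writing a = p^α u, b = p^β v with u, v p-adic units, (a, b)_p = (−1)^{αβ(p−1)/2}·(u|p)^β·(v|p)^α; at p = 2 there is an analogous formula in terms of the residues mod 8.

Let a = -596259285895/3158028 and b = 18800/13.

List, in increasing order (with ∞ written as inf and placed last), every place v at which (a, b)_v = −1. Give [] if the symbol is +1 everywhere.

Mod squares: a ≡ -26085, b ≡ 611. Check v ∈ {∞, 2, 3, 5, 7, 13, 19, 37, 47}.
v=37: a=37^1·(≡35), b=37^0·(≡6) mod 37; (35|37)=-1, (6|37)=-1; (−1)^{1·0·18}·(-1)^0·(-1)^1 = -1.
v=5: a=5^1·(≡2), b=5^2·(≡4) mod 5; (2|5)=-1, (4|5)=+1; (−1)^{1·2·2}·(-1)^2·(+1)^1 = +1.
v=13: a=13^4·(≡6), b=13^-1·(≡2) mod 13; (6|13)=-1, (2|13)=-1; (−1)^{4·-1·6}·(-1)^-1·(-1)^4 = -1.
v=∞: -26085 < 0 and 611 > 0  ⇒  (a,b)_∞ = +1.
v=7: a=7^4·(≡1), b=7^0·(≡2) mod 7; (1|7)=+1, (2|7)=+1; (−1)^{4·0·3}·(+1)^0·(+1)^4 = +1.
v=2: v_2(a)=-2, v_2(b)=4; units ≡ 3, 3 (mod 8); ε·ε+αω+βω = 1·1+-2·1+4·1 ≡ 1  ⇒  (a,b)_2 = -1.
v=3: a=3^-7·(≡2), b=3^0·(≡2) mod 3; (2|3)=-1, (2|3)=-1; (−1)^{-7·0·1}·(-1)^0·(-1)^-7 = -1.
v=19: a=19^-2·(≡15), b=19^0·(≡8) mod 19; (15|19)=-1, (8|19)=-1; (−1)^{-2·0·9}·(-1)^0·(-1)^-2 = +1.
v=47: a=47^1·(≡2), b=47^1·(≡38) mod 47; (2|47)=+1, (38|47)=-1; (−1)^{1·1·23}·(+1)^1·(-1)^1 = +1.
Ram(-26085, 611) = {2, 3, 13, 37}; no ℚ_2-point on the conic.

[2, 3, 13, 37]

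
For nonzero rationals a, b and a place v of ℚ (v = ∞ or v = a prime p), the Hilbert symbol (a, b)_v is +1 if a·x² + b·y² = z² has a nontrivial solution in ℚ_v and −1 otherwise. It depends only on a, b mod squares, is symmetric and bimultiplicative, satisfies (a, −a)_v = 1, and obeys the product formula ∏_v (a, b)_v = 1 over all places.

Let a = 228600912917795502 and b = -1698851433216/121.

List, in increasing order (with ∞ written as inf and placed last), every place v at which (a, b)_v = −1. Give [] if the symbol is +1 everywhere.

[2, 23]

Mod squares: a ≡ 37758, b ≡ -8211. Check v ∈ {∞, 2, 3, 7, 11, 17, 23, 29, 31}.
v=2: v_2(a)=1, v_2(b)=8; units ≡ 7, 5 (mod 8); ε·ε+αω+βω = 1·0+1·1+8·0 ≡ 1  ⇒  (a,b)_2 = -1.
v=17: a=17^2·(≡1), b=17^1·(≡3) mod 17; (1|17)=+1, (3|17)=-1; (−1)^{2·1·8}·(+1)^1·(-1)^2 = +1.
v=29: a=29^3·(≡27), b=29^2·(≡16) mod 29; (27|29)=-1, (16|29)=+1; (−1)^{3·2·14}·(-1)^2·(+1)^3 = +1.
v=7: a=7^3·(≡1), b=7^1·(≡5) mod 7; (1|7)=+1, (5|7)=-1; (−1)^{3·1·3}·(+1)^1·(-1)^3 = +1.
v=31: a=31^3·(≡2), b=31^2·(≡9) mod 31; (2|31)=+1, (9|31)=+1; (−1)^{3·2·15}·(+1)^2·(+1)^3 = +1.
v=23: a=23^2·(≡17), b=23^1·(≡22) mod 23; (17|23)=-1, (22|23)=-1; (−1)^{2·1·11}·(-1)^1·(-1)^2 = -1.
v=11: a=11^0·(≡7), b=11^-2·(≡8) mod 11; (7|11)=-1, (8|11)=-1; (−1)^{0·-2·5}·(-1)^-2·(-1)^0 = +1.
v=∞: 37758 > 0 and -8211 < 0  ⇒  (a,b)_∞ = +1.
v=3: a=3^1·(≡1), b=3^1·(≡2) mod 3; (1|3)=+1, (2|3)=-1; (−1)^{1·1·1}·(+1)^1·(-1)^1 = +1.
|Ram(37758, -8211)| = 2, even; anisotropic at {2, 23}.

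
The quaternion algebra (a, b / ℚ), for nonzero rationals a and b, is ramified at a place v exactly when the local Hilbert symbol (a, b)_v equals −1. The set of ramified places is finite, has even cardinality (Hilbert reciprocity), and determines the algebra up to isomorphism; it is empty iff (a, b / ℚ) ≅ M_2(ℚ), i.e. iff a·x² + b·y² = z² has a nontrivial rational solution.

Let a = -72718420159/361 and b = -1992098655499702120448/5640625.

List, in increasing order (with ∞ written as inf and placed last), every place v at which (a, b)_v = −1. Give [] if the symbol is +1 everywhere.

[17, 31, 37, inf]

(a, b) ≡ (-31, -4403) mod (ℚ^×)²; places V = {2, 5, 7, 11, 17, 19, 31, 37, ∞}.
(a,b)_11: α=2, u≡2; β=2, v≡7 (mod 11); (2|11)=-1, (7|11)=-1; sign (−1)^0·-1^2·-1^2 = +1.
(a,b)_19: α=-2, u≡9; β=-2, v≡11 (mod 19); (9|19)=+1, (11|19)=+1; sign (−1)^0·+1^-2·+1^-2 = +1.
(a,b)_5: α=0, u≡1; β=-6, v≡2 (mod 5); (1|5)=+1, (2|5)=-1; sign (−1)^0·+1^-6·-1^0 = +1.
(a,b)_2: α=0, β=12; u≡1, v≡5 (mod 8); ε(u)ε(v)=0·0, αω(v)=0·1, βω(u)=12·0; sum ≡ 0  ⇒  +1.
(a,b)_31: α=1, u≡11; β=2, v≡17 (mod 31); (11|31)=-1, (17|31)=-1; sign (−1)^0·-1^2·-1^1 = -1.
(a,b)_7: α=2, u≡2; β=5, v≡1 (mod 7); (2|7)=+1, (1|7)=+1; sign (−1)^0·+1^5·+1^2 = +1.
(a,b)_∞: sgn(-31)=−, sgn(-4403)=−, so -1.
(a,b)_17: α=2, u≡7; β=3, v≡1 (mod 17); (7|17)=-1, (1|17)=+1; sign (−1)^0·-1^3·+1^2 = -1.
(a,b)_37: α=2, u≡5; β=3, v≡31 (mod 37); (5|37)=-1, (31|37)=-1; sign (−1)^0·-1^3·-1^2 = -1.
(-31, -4403 / ℚ) ramifies at {17, 31, 37, ∞}: a division algebra.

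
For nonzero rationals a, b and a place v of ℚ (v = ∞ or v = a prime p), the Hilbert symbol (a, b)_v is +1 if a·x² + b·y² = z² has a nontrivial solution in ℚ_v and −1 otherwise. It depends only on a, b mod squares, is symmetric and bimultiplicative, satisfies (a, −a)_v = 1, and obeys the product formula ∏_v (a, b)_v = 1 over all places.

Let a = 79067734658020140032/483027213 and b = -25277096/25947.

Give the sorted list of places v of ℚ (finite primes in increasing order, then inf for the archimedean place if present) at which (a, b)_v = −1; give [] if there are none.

[2, 31]

(a, b) ≡ (35061, -78) mod (ℚ^×)²; places V = {2, 3, 7, 11, 13, 17, 29, 31, 43, 53, ∞}.
(a,b)_11: α=2, u≡5; β=0, v≡10 (mod 11); (5|11)=+1, (10|11)=-1; sign (−1)^0·+1^0·-1^2 = +1.
(a,b)_7: α=2, u≡5; β=0, v≡6 (mod 7); (5|7)=-1, (6|7)=-1; sign (−1)^0·-1^0·-1^2 = +1.
(a,b)_53: α=-2, u≡6; β=0, v≡10 (mod 53); (6|53)=+1, (10|53)=+1; sign (−1)^0·+1^0·+1^-2 = +1.
(a,b)_29: α=5, u≡23; β=2, v≡16 (mod 29); (23|29)=+1, (16|29)=+1; sign (−1)^0·+1^2·+1^5 = +1.
(a,b)_43: α=-2, u≡25; β=0, v≡30 (mod 43); (25|43)=+1, (30|43)=-1; sign (−1)^0·+1^0·-1^-2 = +1.
(a,b)_17: α=2, u≡10; β=2, v≡7 (mod 17); (10|17)=-1, (7|17)=-1; sign (−1)^0·-1^2·-1^2 = +1.
(a,b)_13: α=3, u≡6; β=1, v≡8 (mod 13); (6|13)=-1, (8|13)=-1; sign (−1)^0·-1^1·-1^3 = +1.
(a,b)_2: α=10, β=3; u≡5, v≡1 (mod 8); ε(u)ε(v)=0·0, αω(v)=10·0, βω(u)=3·1; sum ≡ 1  ⇒  -1.
(a,b)_3: α=-1, u≡2; β=-3, v≡1 (mod 3); (2|3)=-1, (1|3)=+1; sign (−1)^1·-1^-3·+1^-1 = +1.
(a,b)_31: α=-1, u≡3; β=-2, v≡17 (mod 31); (3|31)=-1, (17|31)=-1; sign (−1)^0·-1^-2·-1^-1 = -1.
(a,b)_∞: sgn(35061)=+, sgn(-78)=−, so +1.
(35061, -78 / ℚ) ramifies at {2, 31}: a division algebra.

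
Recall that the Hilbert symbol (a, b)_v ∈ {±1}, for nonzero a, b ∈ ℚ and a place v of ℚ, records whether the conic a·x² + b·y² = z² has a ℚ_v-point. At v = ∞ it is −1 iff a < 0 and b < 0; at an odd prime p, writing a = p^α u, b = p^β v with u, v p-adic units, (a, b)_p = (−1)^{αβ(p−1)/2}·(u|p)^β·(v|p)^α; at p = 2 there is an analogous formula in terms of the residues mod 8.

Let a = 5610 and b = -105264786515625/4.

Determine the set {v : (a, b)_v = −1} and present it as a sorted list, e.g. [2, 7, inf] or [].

(a, b) ≡ (5610, -3553) mod (ℚ^×)²; places V = {2, 3, 5, 11, 17, 19, ∞}.
(a,b)_11: α=1, u≡4; β=1, v≡2 (mod 11); (4|11)=+1, (2|11)=-1; sign (−1)^1·+1^1·-1^1 = +1.
(a,b)_19: α=0, u≡5; β=1, v≡12 (mod 19); (5|19)=+1, (12|19)=-1; sign (−1)^0·+1^1·-1^0 = +1.
(a,b)_∞: sgn(5610)=+, sgn(-3553)=−, so +1.
(a,b)_17: α=1, u≡7; β=3, v≡11 (mod 17); (7|17)=-1, (11|17)=-1; sign (−1)^0·-1^3·-1^1 = +1.
(a,b)_5: α=1, u≡2; β=6, v≡2 (mod 5); (2|5)=-1, (2|5)=-1; sign (−1)^0·-1^6·-1^1 = -1.
(a,b)_2: α=1, β=-2; u≡5, v≡7 (mod 8); ε(u)ε(v)=0·1, αω(v)=1·0, βω(u)=-2·1; sum ≡ 0  ⇒  +1.
(a,b)_3: α=1, u≡1; β=8, v≡2 (mod 3); (1|3)=+1, (2|3)=-1; sign (−1)^0·+1^8·-1^1 = -1.
|Ram(5610, -3553)| = 2, even; anisotropic at {3, 5}.

[3, 5]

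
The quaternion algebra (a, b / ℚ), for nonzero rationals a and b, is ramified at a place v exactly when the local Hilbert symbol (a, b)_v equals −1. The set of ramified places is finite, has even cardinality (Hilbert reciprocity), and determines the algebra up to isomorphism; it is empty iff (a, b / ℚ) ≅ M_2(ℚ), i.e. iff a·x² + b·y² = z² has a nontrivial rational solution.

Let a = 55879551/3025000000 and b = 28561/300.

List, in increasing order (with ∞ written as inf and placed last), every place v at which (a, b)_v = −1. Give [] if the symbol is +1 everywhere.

(a, b) ≡ (39, 3) mod (ℚ^×)²; places V = {2, 3, 5, 7, 11, 13, 19, ∞}.
(a,b)_7: α=2, u≡1; β=0, v≡6 (mod 7); (1|7)=+1, (6|7)=-1; sign (−1)^0·+1^0·-1^2 = +1.
(a,b)_2: α=-6, β=-2; u≡7, v≡3 (mod 8); ε(u)ε(v)=1·1, αω(v)=-6·1, βω(u)=-2·0; sum ≡ 1  ⇒  -1.
(a,b)_5: α=-8, u≡4; β=-2, v≡3 (mod 5); (4|5)=+1, (3|5)=-1; sign (−1)^0·+1^-2·-1^-8 = +1.
(a,b)_19: α=2, u≡6; β=0, v≡18 (mod 19); (6|19)=+1, (18|19)=-1; sign (−1)^0·+1^0·-1^2 = +1.
(a,b)_∞: sgn(39)=+, sgn(3)=+, so +1.
(a,b)_11: α=-2, u≡8; β=0, v≡9 (mod 11); (8|11)=-1, (9|11)=+1; sign (−1)^0·-1^0·+1^-2 = +1.
(a,b)_3: α=5, u≡1; β=-1, v≡1 (mod 3); (1|3)=+1, (1|3)=+1; sign (−1)^1·+1^-1·+1^5 = -1.
(a,b)_13: α=1, u≡9; β=4, v≡1 (mod 13); (9|13)=+1, (1|13)=+1; sign (−1)^0·+1^4·+1^1 = +1.
Ram(39, 3) = {2, 3}; no ℚ_2-point on the conic.

[2, 3]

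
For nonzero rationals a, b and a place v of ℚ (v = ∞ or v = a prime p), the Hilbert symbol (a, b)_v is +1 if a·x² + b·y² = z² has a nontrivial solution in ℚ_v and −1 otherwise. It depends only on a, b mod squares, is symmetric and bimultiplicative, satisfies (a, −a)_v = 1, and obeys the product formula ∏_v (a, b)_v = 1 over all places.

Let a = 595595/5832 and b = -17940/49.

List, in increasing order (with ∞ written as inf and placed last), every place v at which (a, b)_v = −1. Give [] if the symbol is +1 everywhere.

Mod squares: a ≡ 24310, b ≡ -4485. Check v ∈ {∞, 2, 3, 5, 7, 11, 13, 17, 23}.
v=2: v_2(a)=-3, v_2(b)=2; units ≡ 3, 3 (mod 8); ε·ε+αω+βω = 1·1+-3·1+2·1 ≡ 0  ⇒  (a,b)_2 = +1.
v=23: a=23^0·(≡22), b=23^1·(≡16) mod 23; (22|23)=-1, (16|23)=+1; (−1)^{0·1·11}·(-1)^1·(+1)^0 = -1.
v=∞: 24310 > 0 and -4485 < 0  ⇒  (a,b)_∞ = +1.
v=7: a=7^2·(≡3), b=7^-2·(≡1) mod 7; (3|7)=-1, (1|7)=+1; (−1)^{2·-2·3}·(-1)^-2·(+1)^2 = +1.
v=17: a=17^1·(≡15), b=17^0·(≡11) mod 17; (15|17)=+1, (11|17)=-1; (−1)^{1·0·8}·(+1)^0·(-1)^1 = -1.
v=3: a=3^-6·(≡1), b=3^1·(≡2) mod 3; (1|3)=+1, (2|3)=-1; (−1)^{-6·1·1}·(+1)^1·(-1)^-6 = +1.
v=11: a=11^1·(≡7), b=11^0·(≡9) mod 11; (7|11)=-1, (9|11)=+1; (−1)^{1·0·5}·(-1)^0·(+1)^1 = +1.
v=13: a=13^1·(≡2), b=13^1·(≡5) mod 13; (2|13)=-1, (5|13)=-1; (−1)^{1·1·6}·(-1)^1·(-1)^1 = +1.
v=5: a=5^1·(≡2), b=5^1·(≡3) mod 5; (2|5)=-1, (3|5)=-1; (−1)^{1·1·2}·(-1)^1·(-1)^1 = +1.
(24310, -4485 / ℚ) ramifies at {17, 23}: a division algebra.

[17, 23]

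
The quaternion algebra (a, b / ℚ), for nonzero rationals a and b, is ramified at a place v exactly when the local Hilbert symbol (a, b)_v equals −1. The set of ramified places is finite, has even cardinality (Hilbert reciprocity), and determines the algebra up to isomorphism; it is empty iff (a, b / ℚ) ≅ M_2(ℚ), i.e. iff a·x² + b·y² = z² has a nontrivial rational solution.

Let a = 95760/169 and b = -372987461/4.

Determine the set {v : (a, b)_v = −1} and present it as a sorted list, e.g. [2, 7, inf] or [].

[7, 43]

(a, b) ≡ (665, -62909) mod (ℚ^×)²; places V = {2, 3, 5, 7, 11, 13, 19, 43, ∞}.
(a,b)_7: α=1, u≡2; β=3, v≡4 (mod 7); (2|7)=+1, (4|7)=+1; sign (−1)^1·+1^3·+1^1 = -1.
(a,b)_19: α=1, u≡7; β=1, v≡13 (mod 19); (7|19)=+1, (13|19)=-1; sign (−1)^1·+1^1·-1^1 = +1.
(a,b)_3: α=2, u≡2; β=0, v≡1 (mod 3); (2|3)=-1, (1|3)=+1; sign (−1)^0·-1^0·+1^2 = +1.
(a,b)_11: α=0, u≡4; β=3, v≡4 (mod 11); (4|11)=+1, (4|11)=+1; sign (−1)^0·+1^3·+1^0 = +1.
(a,b)_2: α=4, β=-2; u≡1, v≡3 (mod 8); ε(u)ε(v)=0·1, αω(v)=4·1, βω(u)=-2·0; sum ≡ 0  ⇒  +1.
(a,b)_5: α=1, u≡3; β=0, v≡1 (mod 5); (3|5)=-1, (1|5)=+1; sign (−1)^0·-1^0·+1^1 = +1.
(a,b)_43: α=0, u≡29; β=1, v≡12 (mod 43); (29|43)=-1, (12|43)=-1; sign (−1)^0·-1^1·-1^0 = -1.
(a,b)_∞: sgn(665)=+, sgn(-62909)=−, so +1.
(a,b)_13: α=-2, u≡2; β=0, v≡6 (mod 13); (2|13)=-1, (6|13)=-1; sign (−1)^0·-1^0·-1^-2 = +1.
(665, -62909 / ℚ) ramifies at {7, 43}: a division algebra.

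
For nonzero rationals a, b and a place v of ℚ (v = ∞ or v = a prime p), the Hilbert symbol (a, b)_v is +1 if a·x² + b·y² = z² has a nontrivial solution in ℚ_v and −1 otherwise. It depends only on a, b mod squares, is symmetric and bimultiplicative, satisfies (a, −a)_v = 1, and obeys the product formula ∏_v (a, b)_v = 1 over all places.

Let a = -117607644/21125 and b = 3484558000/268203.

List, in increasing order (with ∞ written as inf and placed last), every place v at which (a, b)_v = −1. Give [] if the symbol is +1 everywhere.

[3, 5, 7, 19]

Mod squares: a ≡ -2755, b ≡ 1785. Check v ∈ {∞, 2, 3, 5, 7, 11, 13, 17, 19, 23, 29}.
v=29: a=29^1·(≡12), b=29^0·(≡9) mod 29; (12|29)=-1, (9|29)=+1; (−1)^{1·0·14}·(-1)^0·(+1)^1 = +1.
v=5: a=5^-3·(≡4), b=5^3·(≡3) mod 5; (4|5)=+1, (3|5)=-1; (−1)^{-3·3·2}·(+1)^3·(-1)^-3 = -1.
v=13: a=13^-2·(≡10), b=13^-2·(≡1) mod 13; (10|13)=+1, (1|13)=+1; (−1)^{-2·-2·6}·(+1)^-2·(+1)^-2 = +1.
v=3: a=3^2·(≡2), b=3^-1·(≡1) mod 3; (2|3)=-1, (1|3)=+1; (−1)^{2·-1·1}·(-1)^-1·(+1)^2 = -1.
v=11: a=11^2·(≡8), b=11^4·(≡4) mod 11; (8|11)=-1, (4|11)=+1; (−1)^{2·4·5}·(-1)^4·(+1)^2 = +1.
v=19: a=19^1·(≡6), b=19^0·(≡10) mod 19; (6|19)=+1, (10|19)=-1; (−1)^{1·0·9}·(+1)^0·(-1)^1 = -1.
v=7: a=7^2·(≡3), b=7^1·(≡5) mod 7; (3|7)=-1, (5|7)=-1; (−1)^{2·1·3}·(-1)^1·(-1)^2 = -1.
v=2: v_2(a)=2, v_2(b)=4; units ≡ 5, 1 (mod 8); ε·ε+αω+βω = 0·0+2·0+4·1 ≡ 0  ⇒  (a,b)_2 = +1.
v=∞: -2755 < 0 and 1785 > 0  ⇒  (a,b)_∞ = +1.
v=17: a=17^0·(≡2), b=17^1·(≡11) mod 17; (2|17)=+1, (11|17)=-1; (−1)^{0·1·8}·(+1)^1·(-1)^0 = +1.
v=23: a=23^0·(≡15), b=23^-2·(≡17) mod 23; (15|23)=-1, (17|23)=-1; (−1)^{0·-2·11}·(-1)^-2·(-1)^0 = +1.
|Ram(-2755, 1785)| = 4, even; anisotropic at {3, 5, 7, 19}.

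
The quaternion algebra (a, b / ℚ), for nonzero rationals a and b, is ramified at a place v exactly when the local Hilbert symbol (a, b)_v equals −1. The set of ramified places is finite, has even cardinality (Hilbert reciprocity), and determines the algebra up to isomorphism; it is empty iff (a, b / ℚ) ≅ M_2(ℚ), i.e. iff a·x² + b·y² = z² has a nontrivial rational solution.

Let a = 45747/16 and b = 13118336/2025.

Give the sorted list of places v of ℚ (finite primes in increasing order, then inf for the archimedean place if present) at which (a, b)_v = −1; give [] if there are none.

Mod squares: a ≡ 5083, b ≡ 14. Check v ∈ {∞, 2, 3, 5, 7, 11, 13, 17, 23}.
v=5: a=5^0·(≡2), b=5^-2·(≡1) mod 5; (2|5)=-1, (1|5)=+1; (−1)^{0·-2·2}·(-1)^-2·(+1)^0 = +1.
v=7: a=7^0·(≡1), b=7^1·(≡4) mod 7; (1|7)=+1, (4|7)=+1; (−1)^{0·1·3}·(+1)^1·(+1)^0 = +1.
v=3: a=3^2·(≡1), b=3^-4·(≡2) mod 3; (1|3)=+1, (2|3)=-1; (−1)^{2·-4·1}·(+1)^-4·(-1)^2 = +1.
v=13: a=13^1·(≡3), b=13^0·(≡1) mod 13; (3|13)=+1, (1|13)=+1; (−1)^{1·0·6}·(+1)^0·(+1)^1 = +1.
v=∞: 5083 > 0 and 14 > 0  ⇒  (a,b)_∞ = +1.
v=2: v_2(a)=-4, v_2(b)=7; units ≡ 3, 7 (mod 8); ε·ε+αω+βω = 1·1+-4·0+7·1 ≡ 0  ⇒  (a,b)_2 = +1.
v=11: a=11^0·(≡4), b=11^4·(≡5) mod 11; (4|11)=+1, (5|11)=+1; (−1)^{0·4·5}·(+1)^4·(+1)^0 = +1.
v=17: a=17^1·(≡12), b=17^0·(≡7) mod 17; (12|17)=-1, (7|17)=-1; (−1)^{1·0·8}·(-1)^0·(-1)^1 = -1.
v=23: a=23^1·(≡5), b=23^0·(≡10) mod 23; (5|23)=-1, (10|23)=-1; (−1)^{1·0·11}·(-1)^0·(-1)^1 = -1.
Ram(5083, 14) = {17, 23}; no ℚ_17-point on the conic.

[17, 23]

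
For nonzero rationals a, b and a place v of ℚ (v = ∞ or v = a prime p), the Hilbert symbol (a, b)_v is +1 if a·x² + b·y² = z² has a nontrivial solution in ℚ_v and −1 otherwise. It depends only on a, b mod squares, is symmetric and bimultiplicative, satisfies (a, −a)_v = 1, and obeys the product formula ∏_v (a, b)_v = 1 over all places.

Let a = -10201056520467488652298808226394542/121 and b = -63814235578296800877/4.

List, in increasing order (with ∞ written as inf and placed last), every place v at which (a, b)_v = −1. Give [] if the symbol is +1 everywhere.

[2, 17, 23, 31, 41, inf]

Mod squares: a ≡ -177422, b ≡ -18387557. Check v ∈ {∞, 2, 3, 7, 11, 17, 19, 23, 29, 31, 37, 41}.
v=37: a=37^2·(≡25), b=37^1·(≡13) mod 37; (25|37)=+1, (13|37)=-1; (−1)^{2·1·18}·(+1)^1·(-1)^2 = +1.
v=29: a=29^3·(≡22), b=29^2·(≡7) mod 29; (22|29)=+1, (7|29)=+1; (−1)^{3·2·14}·(+1)^2·(+1)^3 = +1.
v=3: a=3^2·(≡1), b=3^2·(≡1) mod 3; (1|3)=+1, (1|3)=+1; (−1)^{2·2·1}·(+1)^2·(+1)^2 = +1.
v=31: a=31^2·(≡17), b=31^1·(≡2) mod 31; (17|31)=-1, (2|31)=+1; (−1)^{2·1·15}·(-1)^1·(+1)^2 = -1.
v=7: a=7^7·(≡2), b=7^4·(≡1) mod 7; (2|7)=+1, (1|7)=+1; (−1)^{7·4·3}·(+1)^4·(+1)^7 = +1.
v=17: a=17^2·(≡12), b=17^1·(≡9) mod 17; (12|17)=-1, (9|17)=+1; (−1)^{2·1·8}·(-1)^1·(+1)^2 = -1.
v=19: a=19^3·(≡15), b=19^2·(≡1) mod 19; (15|19)=-1, (1|19)=+1; (−1)^{3·2·9}·(-1)^2·(+1)^3 = +1.
v=∞: -177422 < 0 and -18387557 < 0  ⇒  (a,b)_∞ = -1.
v=2: v_2(a)=1, v_2(b)=-2; units ≡ 1, 3 (mod 8); ε·ε+αω+βω = 0·1+1·1+-2·0 ≡ 1  ⇒  (a,b)_2 = -1.
v=23: a=23^5·(≡14), b=23^3·(≡17) mod 23; (14|23)=-1, (17|23)=-1; (−1)^{5·3·11}·(-1)^3·(-1)^5 = -1.
v=41: a=41^2·(≡15), b=41^1·(≡12) mod 41; (15|41)=-1, (12|41)=-1; (−1)^{2·1·20}·(-1)^1·(-1)^2 = -1.
v=11: a=11^-2·(≡2), b=11^0·(≡7) mod 11; (2|11)=-1, (7|11)=-1; (−1)^{-2·0·5}·(-1)^0·(-1)^-2 = +1.
(-177422, -18387557 / ℚ) ramifies at {2, 17, 23, 31, 41, ∞}: a division algebra.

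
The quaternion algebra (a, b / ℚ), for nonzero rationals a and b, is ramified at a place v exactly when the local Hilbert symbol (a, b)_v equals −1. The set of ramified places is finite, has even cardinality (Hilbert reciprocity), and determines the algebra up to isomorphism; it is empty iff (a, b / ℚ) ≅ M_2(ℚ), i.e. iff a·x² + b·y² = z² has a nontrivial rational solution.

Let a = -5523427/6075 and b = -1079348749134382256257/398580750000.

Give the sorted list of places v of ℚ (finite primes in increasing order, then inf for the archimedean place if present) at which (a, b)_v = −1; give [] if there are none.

Mod squares: a ≡ -2001, b ≡ -182091. Check v ∈ {∞, 2, 3, 5, 7, 13, 23, 29}.
v=5: a=5^-2·(≡1), b=5^-6·(≡1) mod 5; (1|5)=+1, (1|5)=+1; (−1)^{-2·-6·2}·(+1)^-6·(+1)^-2 = +1.
v=13: a=13^2·(≡3), b=13^9·(≡11) mod 13; (3|13)=+1, (11|13)=-1; (−1)^{2·9·6}·(+1)^9·(-1)^2 = +1.
v=3: a=3^-5·(≡2), b=3^-13·(≡2) mod 3; (2|3)=-1, (2|3)=-1; (−1)^{-5·-13·1}·(-1)^-13·(-1)^-5 = -1.
v=∞: -2001 < 0 and -182091 < 0  ⇒  (a,b)_∞ = -1.
v=29: a=29^1·(≡11), b=29^3·(≡27) mod 29; (11|29)=-1, (27|29)=-1; (−1)^{1·3·14}·(-1)^3·(-1)^1 = +1.
v=23: a=23^1·(≡21), b=23^3·(≡4) mod 23; (21|23)=-1, (4|23)=+1; (−1)^{1·3·11}·(-1)^3·(+1)^1 = +1.
v=7: a=7^2·(≡2), b=7^3·(≡6) mod 7; (2|7)=+1, (6|7)=-1; (−1)^{2·3·3}·(+1)^3·(-1)^2 = +1.
v=2: v_2(a)=0, v_2(b)=-4; units ≡ 7, 5 (mod 8); ε·ε+αω+βω = 1·0+0·1+-4·0 ≡ 0  ⇒  (a,b)_2 = +1.
Ram(-2001, -182091) = {3, ∞}; no ℚ_3-point on the conic.

[3, inf]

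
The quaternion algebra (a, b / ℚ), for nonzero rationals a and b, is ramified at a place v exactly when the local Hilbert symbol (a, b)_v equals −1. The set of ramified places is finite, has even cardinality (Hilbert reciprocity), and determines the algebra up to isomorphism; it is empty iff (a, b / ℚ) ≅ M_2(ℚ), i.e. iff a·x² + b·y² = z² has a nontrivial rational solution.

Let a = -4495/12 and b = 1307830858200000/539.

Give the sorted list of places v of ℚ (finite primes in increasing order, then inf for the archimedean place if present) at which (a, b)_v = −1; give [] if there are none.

(a, b) ≡ (-13485, 49445) mod (ℚ^×)²; places V = {2, 3, 5, 7, 11, 29, 31, ∞}.
(a,b)_7: α=0, u≡4; β=-2, v≡2 (mod 7); (4|7)=+1, (2|7)=+1; sign (−1)^0·+1^-2·+1^0 = +1.
(a,b)_29: α=1, u≡4; β=3, v≡20 (mod 29); (4|29)=+1, (20|29)=+1; sign (−1)^0·+1^3·+1^1 = +1.
(a,b)_∞: sgn(-13485)=−, sgn(49445)=+, so +1.
(a,b)_3: α=-1, u≡2; β=2, v≡2 (mod 3); (2|3)=-1, (2|3)=-1; sign (−1)^0·-1^2·-1^-1 = -1.
(a,b)_2: α=-2, β=6; u≡3, v≡5 (mod 8); ε(u)ε(v)=1·0, αω(v)=-2·1, βω(u)=6·1; sum ≡ 0  ⇒  +1.
(a,b)_11: α=0, u≡4; β=-1, v≡7 (mod 11); (4|11)=+1, (7|11)=-1; sign (−1)^0·+1^-1·-1^0 = +1.
(a,b)_5: α=1, u≡3; β=5, v≡1 (mod 5); (3|5)=-1, (1|5)=+1; sign (−1)^0·-1^5·+1^1 = -1.
(a,b)_31: α=1, u≡6; β=3, v≡10 (mod 31); (6|31)=-1, (10|31)=+1; sign (−1)^1·-1^3·+1^1 = +1.
(-13485, 49445 / ℚ) ramifies at {3, 5}: a division algebra.

[3, 5]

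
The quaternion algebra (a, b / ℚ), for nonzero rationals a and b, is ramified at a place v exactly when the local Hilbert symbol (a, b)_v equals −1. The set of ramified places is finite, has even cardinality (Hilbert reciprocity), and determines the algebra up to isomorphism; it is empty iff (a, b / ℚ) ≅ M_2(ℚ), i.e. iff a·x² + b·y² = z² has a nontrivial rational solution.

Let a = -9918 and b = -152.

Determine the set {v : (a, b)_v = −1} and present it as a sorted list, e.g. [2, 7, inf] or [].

(a, b) ≡ (-1102, -38) mod (ℚ^×)²; places V = {2, 3, 19, 29, ∞}.
(a,b)_29: α=1, u≡6; β=0, v≡22 (mod 29); (6|29)=+1, (22|29)=+1; sign (−1)^0·+1^0·+1^1 = +1.
(a,b)_2: α=1, β=3; u≡1, v≡5 (mod 8); ε(u)ε(v)=0·0, αω(v)=1·1, βω(u)=3·0; sum ≡ 1  ⇒  -1.
(a,b)_∞: sgn(-1102)=−, sgn(-38)=−, so -1.
(a,b)_19: α=1, u≡10; β=1, v≡11 (mod 19); (10|19)=-1, (11|19)=+1; sign (−1)^1·-1^1·+1^1 = +1.
(a,b)_3: α=2, u≡2; β=0, v≡1 (mod 3); (2|3)=-1, (1|3)=+1; sign (−1)^0·-1^0·+1^2 = +1.
Ram(-1102, -38) = {2, ∞}; no ℚ_2-point on the conic.

[2, inf]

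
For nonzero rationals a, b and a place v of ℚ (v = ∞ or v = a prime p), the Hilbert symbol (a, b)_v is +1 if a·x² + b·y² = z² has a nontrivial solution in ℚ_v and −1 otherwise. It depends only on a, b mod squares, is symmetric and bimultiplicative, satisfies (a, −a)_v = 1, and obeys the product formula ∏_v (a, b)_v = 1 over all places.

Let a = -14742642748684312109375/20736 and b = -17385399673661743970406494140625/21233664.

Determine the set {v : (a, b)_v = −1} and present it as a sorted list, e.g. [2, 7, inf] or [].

[7, 13, 19, 29, 37, inf]

(a, b) ≡ (-265031, -365277185) mod (ℚ^×)²; places V = {2, 3, 5, 7, 13, 19, 29, 31, 37, 47, ∞}.
(a,b)_47: α=2, u≡25; β=3, v≡37 (mod 47); (25|47)=+1, (37|47)=+1; sign (−1)^0·+1^3·+1^2 = +1.
(a,b)_31: α=2, u≡18; β=3, v≡26 (mod 31); (18|31)=+1, (26|31)=-1; sign (−1)^0·+1^3·-1^2 = +1.
(a,b)_7: α=2, u≡3; β=3, v≡2 (mod 7); (3|7)=-1, (2|7)=+1; sign (−1)^0·-1^3·+1^2 = -1.
(a,b)_2: α=-8, β=-18; u≡1, v≡7 (mod 8); ε(u)ε(v)=0·1, αω(v)=-8·0, βω(u)=-18·0; sum ≡ 0  ⇒  +1.
(a,b)_19: α=1, u≡16; β=1, v≡16 (mod 19); (16|19)=+1, (16|19)=+1; sign (−1)^1·+1^1·+1^1 = -1.
(a,b)_29: α=1, u≡5; β=1, v≡19 (mod 29); (5|29)=+1, (19|29)=-1; sign (−1)^0·+1^1·-1^1 = -1.
(a,b)_∞: sgn(-265031)=−, sgn(-365277185)=−, so -1.
(a,b)_5: α=8, u≡1; β=13, v≡2 (mod 5); (1|5)=+1, (2|5)=-1; sign (−1)^0·+1^13·-1^8 = +1.
(a,b)_13: α=1, u≡10; β=1, v≡8 (mod 13); (10|13)=+1, (8|13)=-1; sign (−1)^0·+1^1·-1^1 = -1.
(a,b)_37: α=3, u≡19; β=4, v≡20 (mod 37); (19|37)=-1, (20|37)=-1; sign (−1)^0·-1^4·-1^3 = -1.
(a,b)_3: α=-4, u≡1; β=-4, v≡1 (mod 3); (1|3)=+1, (1|3)=+1; sign (−1)^0·+1^-4·+1^-4 = +1.
(-265031, -365277185 / ℚ) ramifies at {7, 13, 19, 29, 37, ∞}: a division algebra.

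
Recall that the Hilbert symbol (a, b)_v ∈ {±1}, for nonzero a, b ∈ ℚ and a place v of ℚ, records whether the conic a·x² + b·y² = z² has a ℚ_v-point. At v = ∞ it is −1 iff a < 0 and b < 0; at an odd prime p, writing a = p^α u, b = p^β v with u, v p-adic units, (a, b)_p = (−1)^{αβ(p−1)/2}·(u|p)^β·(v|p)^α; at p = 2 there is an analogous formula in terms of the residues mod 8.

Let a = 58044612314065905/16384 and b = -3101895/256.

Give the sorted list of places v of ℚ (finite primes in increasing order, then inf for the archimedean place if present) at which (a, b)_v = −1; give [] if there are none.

[11, 23, 29, 37]

(a, b) ≡ (1357345, -4255) mod (ℚ^×)²; places V = {2, 3, 5, 11, 23, 29, 37, ∞}.
(a,b)_23: α=3, u≡10; β=1, v≡10 (mod 23); (10|23)=-1, (10|23)=-1; sign (−1)^1·-1^1·-1^3 = -1.
(a,b)_37: α=3, u≡32; β=1, v≡10 (mod 37); (32|37)=-1, (10|37)=+1; sign (−1)^0·-1^1·+1^3 = -1.
(a,b)_3: α=10, u≡1; β=6, v≡2 (mod 3); (1|3)=+1, (2|3)=-1; sign (−1)^0·+1^6·-1^10 = +1.
(a,b)_5: α=1, u≡4; β=1, v≡1 (mod 5); (4|5)=+1, (1|5)=+1; sign (−1)^0·+1^1·+1^1 = +1.
(a,b)_11: α=1, u≡8; β=0, v≡2 (mod 11); (8|11)=-1, (2|11)=-1; sign (−1)^0·-1^0·-1^1 = -1.
(a,b)_2: α=-14, β=-8; u≡1, v≡1 (mod 8); ε(u)ε(v)=0·0, αω(v)=-14·0, βω(u)=-8·0; sum ≡ 0  ⇒  +1.
(a,b)_29: α=1, u≡7; β=0, v≡11 (mod 29); (7|29)=+1, (11|29)=-1; sign (−1)^0·+1^0·-1^1 = -1.
(a,b)_∞: sgn(1357345)=+, sgn(-4255)=−, so +1.
Ram(1357345, -4255) = {11, 23, 29, 37}; no ℚ_11-point on the conic.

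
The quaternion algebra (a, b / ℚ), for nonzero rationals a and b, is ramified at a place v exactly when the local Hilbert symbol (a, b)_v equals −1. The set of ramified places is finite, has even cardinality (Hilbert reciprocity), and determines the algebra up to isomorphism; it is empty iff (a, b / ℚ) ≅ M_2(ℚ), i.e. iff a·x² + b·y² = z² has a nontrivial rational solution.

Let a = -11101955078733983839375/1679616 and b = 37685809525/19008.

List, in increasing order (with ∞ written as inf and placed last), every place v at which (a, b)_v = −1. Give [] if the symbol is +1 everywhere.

Mod squares: a ≡ -527527, b ≡ 93093. Check v ∈ {∞, 2, 3, 5, 7, 11, 13, 17, 31, 43}.
v=43: a=43^0·(≡9), b=43^2·(≡13) mod 43; (9|43)=+1, (13|43)=+1; (−1)^{0·2·21}·(+1)^2·(+1)^0 = +1.
v=3: a=3^-8·(≡2), b=3^-3·(≡2) mod 3; (2|3)=-1, (2|3)=-1; (−1)^{-8·-3·1}·(-1)^-3·(-1)^-8 = -1.
v=2: v_2(a)=-8, v_2(b)=-6; units ≡ 1, 5 (mod 8); ε·ε+αω+βω = 0·0+-8·1+-6·0 ≡ 0  ⇒  (a,b)_2 = +1.
v=17: a=17^3·(≡6), b=17^2·(≡16) mod 17; (6|17)=-1, (16|17)=+1; (−1)^{3·2·8}·(-1)^2·(+1)^3 = +1.
v=13: a=13^3·(≡11), b=13^1·(≡5) mod 13; (11|13)=-1, (5|13)=-1; (−1)^{3·1·6}·(-1)^1·(-1)^3 = +1.
v=31: a=31^3·(≡7), b=31^1·(≡15) mod 31; (7|31)=+1, (15|31)=-1; (−1)^{3·1·15}·(+1)^1·(-1)^3 = +1.
v=11: a=11^5·(≡3), b=11^-1·(≡1) mod 11; (3|11)=+1, (1|11)=+1; (−1)^{5·-1·5}·(+1)^-1·(+1)^5 = -1.
v=7: a=7^3·(≡4), b=7^1·(≡6) mod 7; (4|7)=+1, (6|7)=-1; (−1)^{3·1·3}·(+1)^1·(-1)^3 = +1.
v=∞: -527527 < 0 and 93093 > 0  ⇒  (a,b)_∞ = +1.
v=5: a=5^4·(≡2), b=5^2·(≡2) mod 5; (2|5)=-1, (2|5)=-1; (−1)^{4·2·2}·(-1)^2·(-1)^4 = +1.
Ram(-527527, 93093) = {3, 11}; no ℚ_3-point on the conic.

[3, 11]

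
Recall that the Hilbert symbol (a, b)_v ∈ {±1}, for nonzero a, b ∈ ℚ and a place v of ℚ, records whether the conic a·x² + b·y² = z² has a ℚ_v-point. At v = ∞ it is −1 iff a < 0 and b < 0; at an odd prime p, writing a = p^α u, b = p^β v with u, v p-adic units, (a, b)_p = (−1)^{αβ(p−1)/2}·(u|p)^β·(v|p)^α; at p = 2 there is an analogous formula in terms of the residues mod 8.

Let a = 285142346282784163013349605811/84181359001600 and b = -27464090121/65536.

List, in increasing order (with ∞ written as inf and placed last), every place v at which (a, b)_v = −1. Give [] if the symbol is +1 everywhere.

[2, 3, 43, 47]

(a, b) ≡ (38571, -24769) mod (ℚ^×)²; places V = {2, 3, 5, 7, 11, 13, 17, 23, 31, 43, 47, ∞}.
(a,b)_2: α=-36, β=-16; u≡3, v≡7 (mod 8); ε(u)ε(v)=1·1, αω(v)=-36·0, βω(u)=-16·1; sum ≡ 1  ⇒  -1.
(a,b)_∞: sgn(38571)=+, sgn(-24769)=−, so +1.
(a,b)_13: α=5, u≡4; β=2, v≡1 (mod 13); (4|13)=+1, (1|13)=+1; sign (−1)^0·+1^2·+1^5 = +1.
(a,b)_43: α=1, u≡28; β=0, v≡8 (mod 43); (28|43)=-1, (8|43)=-1; sign (−1)^0·-1^0·-1^1 = -1.
(a,b)_47: α=2, u≡41; β=1, v≡24 (mod 47); (41|47)=-1, (24|47)=+1; sign (−1)^0·-1^1·+1^2 = -1.
(a,b)_7: α=-2, u≡2; β=0, v≡4 (mod 7); (2|7)=+1, (4|7)=+1; sign (−1)^0·+1^0·+1^-2 = +1.
(a,b)_5: α=-2, u≡4; β=0, v≡4 (mod 5); (4|5)=+1, (4|5)=+1; sign (−1)^0·+1^0·+1^-2 = +1.
(a,b)_31: α=2, u≡10; β=1, v≡19 (mod 31); (10|31)=+1, (19|31)=+1; sign (−1)^0·+1^1·+1^2 = +1.
(a,b)_11: α=2, u≡9; β=0, v≡3 (mod 11); (9|11)=+1, (3|11)=+1; sign (−1)^0·+1^0·+1^2 = +1.
(a,b)_17: α=2, u≡8; β=1, v≡5 (mod 17); (8|17)=+1, (5|17)=-1; sign (−1)^0·+1^1·-1^2 = +1.
(a,b)_3: α=21, u≡2; β=8, v≡2 (mod 3); (2|3)=-1, (2|3)=-1; sign (−1)^0·-1^8·-1^21 = -1.
(a,b)_23: α=1, u≡21; β=0, v≡3 (mod 23); (21|23)=-1, (3|23)=+1; sign (−1)^0·-1^0·+1^1 = +1.
(38571, -24769 / ℚ) ramifies at {2, 3, 43, 47}: a division algebra.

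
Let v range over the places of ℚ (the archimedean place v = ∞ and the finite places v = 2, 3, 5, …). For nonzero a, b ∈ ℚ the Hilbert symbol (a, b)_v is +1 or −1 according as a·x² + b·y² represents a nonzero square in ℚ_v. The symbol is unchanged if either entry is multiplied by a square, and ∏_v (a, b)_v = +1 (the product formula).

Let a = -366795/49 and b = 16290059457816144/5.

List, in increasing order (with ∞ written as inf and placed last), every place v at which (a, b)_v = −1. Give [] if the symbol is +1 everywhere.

[11, 13]

(a, b) ≡ (-40755, 2145) mod (ℚ^×)²; places V = {2, 3, 5, 7, 11, 13, 19, ∞}.
(a,b)_13: α=1, u≡6; β=3, v≡1 (mod 13); (6|13)=-1, (1|13)=+1; sign (−1)^0·-1^3·+1^1 = -1.
(a,b)_19: α=1, u≡12; β=2, v≡7 (mod 19); (12|19)=-1, (7|19)=+1; sign (−1)^0·-1^2·+1^1 = +1.
(a,b)_2: α=0, β=4; u≡5, v≡1 (mod 8); ε(u)ε(v)=0·0, αω(v)=0·0, βω(u)=4·1; sum ≡ 0  ⇒  +1.
(a,b)_∞: sgn(-40755)=−, sgn(2145)=+, so +1.
(a,b)_3: α=3, u≡2; β=9, v≡1 (mod 3); (2|3)=-1, (1|3)=+1; sign (−1)^1·-1^9·+1^3 = +1.
(a,b)_11: α=1, u≡8; β=3, v≡10 (mod 11); (8|11)=-1, (10|11)=-1; sign (−1)^1·-1^3·-1^1 = -1.
(a,b)_7: α=-2, u≡5; β=2, v≡3 (mod 7); (5|7)=-1, (3|7)=-1; sign (−1)^0·-1^2·-1^-2 = +1.
(a,b)_5: α=1, u≡4; β=-1, v≡4 (mod 5); (4|5)=+1, (4|5)=+1; sign (−1)^0·+1^-1·+1^1 = +1.
|Ram(-40755, 2145)| = 2, even; anisotropic at {11, 13}.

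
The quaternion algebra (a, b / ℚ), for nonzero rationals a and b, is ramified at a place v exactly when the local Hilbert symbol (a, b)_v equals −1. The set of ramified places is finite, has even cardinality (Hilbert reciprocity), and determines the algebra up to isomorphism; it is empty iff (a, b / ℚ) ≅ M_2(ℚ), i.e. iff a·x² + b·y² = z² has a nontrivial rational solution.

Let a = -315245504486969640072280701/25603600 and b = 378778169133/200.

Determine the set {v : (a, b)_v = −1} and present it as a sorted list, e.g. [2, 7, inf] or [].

Mod squares: a ≡ -29, b ≡ 226954. Check v ∈ {∞, 2, 3, 5, 7, 11, 13, 19, 23, 29, 31, 43}.
v=13: a=13^2·(≡4), b=13^1·(≡12) mod 13; (4|13)=+1, (12|13)=+1; (−1)^{2·1·6}·(+1)^1·(+1)^2 = +1.
v=31: a=31^2·(≡10), b=31^0·(≡27) mod 31; (10|31)=+1, (27|31)=-1; (−1)^{2·0·15}·(+1)^0·(-1)^2 = +1.
v=11: a=11^-2·(≡9), b=11^0·(≡6) mod 11; (9|11)=+1, (6|11)=-1; (−1)^{-2·0·5}·(+1)^0·(-1)^-2 = +1.
v=23: a=23^-2·(≡19), b=23^0·(≡9) mod 23; (19|23)=-1, (9|23)=+1; (−1)^{-2·0·11}·(-1)^0·(+1)^-2 = +1.
v=∞: -29 < 0 and 226954 > 0  ⇒  (a,b)_∞ = +1.
v=3: a=3^10·(≡1), b=3^4·(≡1) mod 3; (1|3)=+1, (1|3)=+1; (−1)^{10·4·1}·(+1)^4·(+1)^10 = +1.
v=43: a=43^2·(≡9), b=43^1·(≡37) mod 43; (9|43)=+1, (37|43)=-1; (−1)^{2·1·21}·(+1)^1·(-1)^2 = +1.
v=29: a=29^5·(≡1), b=29^3·(≡7) mod 29; (1|29)=+1, (7|29)=+1; (−1)^{5·3·14}·(+1)^3·(+1)^5 = +1.
v=2: v_2(a)=-4, v_2(b)=-3; units ≡ 3, 5 (mod 8); ε·ε+αω+βω = 1·0+-4·1+-3·1 ≡ 1  ⇒  (a,b)_2 = -1.
v=7: a=7^4·(≡3), b=7^3·(≡6) mod 7; (3|7)=-1, (6|7)=-1; (−1)^{4·3·3}·(-1)^3·(-1)^4 = -1.
v=5: a=5^-2·(≡1), b=5^-2·(≡1) mod 5; (1|5)=+1, (1|5)=+1; (−1)^{-2·-2·2}·(+1)^-2·(+1)^-2 = +1.
v=19: a=19^2·(≡16), b=19^0·(≡10) mod 19; (16|19)=+1, (10|19)=-1; (−1)^{2·0·9}·(+1)^0·(-1)^2 = +1.
Ram(-29, 226954) = {2, 7}; no ℚ_2-point on the conic.

[2, 7]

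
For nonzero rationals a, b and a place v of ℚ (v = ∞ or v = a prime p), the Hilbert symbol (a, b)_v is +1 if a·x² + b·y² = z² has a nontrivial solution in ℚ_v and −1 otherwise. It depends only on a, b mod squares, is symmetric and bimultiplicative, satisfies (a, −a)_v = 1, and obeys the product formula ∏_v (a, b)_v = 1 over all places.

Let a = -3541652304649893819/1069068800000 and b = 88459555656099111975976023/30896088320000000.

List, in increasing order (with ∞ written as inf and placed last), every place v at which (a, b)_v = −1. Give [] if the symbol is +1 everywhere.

(a, b) ≡ (-95, 597835) mod (ℚ^×)²; places V = {2, 3, 5, 7, 11, 17, 19, 29, 31, ∞}.
(a,b)_31: α=2, u≡24; β=3, v≡11 (mod 31); (24|31)=-1, (11|31)=-1; sign (−1)^0·-1^3·-1^2 = -1.
(a,b)_3: α=8, u≡1; β=12, v≡1 (mod 3); (1|3)=+1, (1|3)=+1; sign (−1)^0·+1^12·+1^8 = +1.
(a,b)_19: α=1, u≡18; β=1, v≡11 (mod 19); (18|19)=-1, (11|19)=+1; sign (−1)^1·-1^1·+1^1 = +1.
(a,b)_29: α=2, u≡12; β=3, v≡13 (mod 29); (12|29)=-1, (13|29)=+1; sign (−1)^0·-1^3·+1^2 = -1.
(a,b)_∞: sgn(-95)=−, sgn(597835)=+, so +1.
(a,b)_2: α=-12, β=-14; u≡1, v≡3 (mod 8); ε(u)ε(v)=0·1, αω(v)=-12·1, βω(u)=-14·0; sum ≡ 0  ⇒  +1.
(a,b)_5: α=-5, u≡1; β=-7, v≡3 (mod 5); (1|5)=+1, (3|5)=-1; sign (−1)^0·+1^-7·-1^-5 = -1.
(a,b)_7: α=4, u≡5; β=7, v≡6 (mod 7); (5|7)=-1, (6|7)=-1; sign (−1)^0·-1^7·-1^4 = -1.
(a,b)_11: α=4, u≡3; β=4, v≡2 (mod 11); (3|11)=+1, (2|11)=-1; sign (−1)^0·+1^4·-1^4 = +1.
(a,b)_17: α=-4, u≡3; β=-6, v≡2 (mod 17); (3|17)=-1, (2|17)=+1; sign (−1)^0·-1^-6·+1^-4 = +1.
Ram(-95, 597835) = {5, 7, 29, 31}; no ℚ_5-point on the conic.

[5, 7, 29, 31]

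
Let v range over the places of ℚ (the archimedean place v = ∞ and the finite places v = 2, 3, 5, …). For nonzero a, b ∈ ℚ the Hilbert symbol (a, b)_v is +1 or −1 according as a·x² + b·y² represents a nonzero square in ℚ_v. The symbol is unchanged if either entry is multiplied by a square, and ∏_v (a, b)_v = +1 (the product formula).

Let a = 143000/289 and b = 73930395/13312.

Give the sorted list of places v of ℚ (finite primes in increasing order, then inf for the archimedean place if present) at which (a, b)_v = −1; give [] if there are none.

(a, b) ≡ (1430, 15015) mod (ℚ^×)²; places V = {2, 3, 5, 7, 11, 13, 17, 23, ∞}.
(a,b)_23: α=0, u≡6; β=2, v≡17 (mod 23); (6|23)=+1, (17|23)=-1; sign (−1)^0·+1^2·-1^0 = +1.
(a,b)_11: α=1, u≡3; β=3, v≡3 (mod 11); (3|11)=+1, (3|11)=+1; sign (−1)^1·+1^3·+1^1 = -1.
(a,b)_7: α=0, u≡2; β=1, v≡5 (mod 7); (2|7)=+1, (5|7)=-1; sign (−1)^0·+1^1·-1^0 = +1.
(a,b)_5: α=3, u≡1; β=1, v≡2 (mod 5); (1|5)=+1, (2|5)=-1; sign (−1)^0·+1^1·-1^3 = -1.
(a,b)_∞: sgn(1430)=+, sgn(15015)=+, so +1.
(a,b)_2: α=3, β=-10; u≡3, v≡7 (mod 8); ε(u)ε(v)=1·1, αω(v)=3·0, βω(u)=-10·1; sum ≡ 1  ⇒  -1.
(a,b)_3: α=0, u≡2; β=1, v≡1 (mod 3); (2|3)=-1, (1|3)=+1; sign (−1)^0·-1^1·+1^0 = -1.
(a,b)_17: α=-2, u≡13; β=0, v≡13 (mod 17); (13|17)=+1, (13|17)=+1; sign (−1)^0·+1^0·+1^-2 = +1.
(a,b)_13: α=1, u≡5; β=-1, v≡11 (mod 13); (5|13)=-1, (11|13)=-1; sign (−1)^0·-1^-1·-1^1 = +1.
Ram(1430, 15015) = {2, 3, 5, 11}; no ℚ_2-point on the conic.

[2, 3, 5, 11]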